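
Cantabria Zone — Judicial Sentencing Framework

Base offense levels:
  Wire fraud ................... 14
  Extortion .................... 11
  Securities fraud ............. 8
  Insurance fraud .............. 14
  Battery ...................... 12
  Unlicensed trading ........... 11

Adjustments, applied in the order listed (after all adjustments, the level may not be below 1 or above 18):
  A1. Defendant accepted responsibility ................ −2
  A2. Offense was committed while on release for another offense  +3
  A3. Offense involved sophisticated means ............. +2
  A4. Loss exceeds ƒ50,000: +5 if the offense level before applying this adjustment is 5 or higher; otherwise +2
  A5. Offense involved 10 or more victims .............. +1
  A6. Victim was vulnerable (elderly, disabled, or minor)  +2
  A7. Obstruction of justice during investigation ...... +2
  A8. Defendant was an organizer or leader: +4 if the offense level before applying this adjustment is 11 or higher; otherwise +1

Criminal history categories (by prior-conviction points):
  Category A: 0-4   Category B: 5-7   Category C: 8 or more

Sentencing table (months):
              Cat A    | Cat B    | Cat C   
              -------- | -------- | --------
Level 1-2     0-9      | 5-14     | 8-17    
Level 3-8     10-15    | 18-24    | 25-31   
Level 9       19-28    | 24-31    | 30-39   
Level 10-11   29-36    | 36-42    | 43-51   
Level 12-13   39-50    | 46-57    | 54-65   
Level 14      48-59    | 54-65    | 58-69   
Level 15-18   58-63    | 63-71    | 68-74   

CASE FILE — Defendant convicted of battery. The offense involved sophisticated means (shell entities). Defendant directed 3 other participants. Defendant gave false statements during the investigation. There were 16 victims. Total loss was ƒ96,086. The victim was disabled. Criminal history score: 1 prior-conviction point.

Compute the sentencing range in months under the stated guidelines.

Base offense level for battery: 12.
A3 applies: 12 + 2 = 14.
A4 applies (level before this adjustment is 14 ≥ 5, so +5): 14 + 5 = 19.
A5 applies: 19 + 1 = 20.
A6 applies: 20 + 2 = 22.
A7 applies: 22 + 2 = 24.
A8 applies (level before this adjustment is 24 ≥ 11, so +4): 24 + 4 = 28.
Level 28 exceeds the maximum of 18; capped at 18.
Final offense level: 18.
Criminal history: 1 prior point → Category A (0-4).
Level 18 falls in the 15-18 band.
Grid: Level 15-18 × Category A = 58-63 months.

58-63 months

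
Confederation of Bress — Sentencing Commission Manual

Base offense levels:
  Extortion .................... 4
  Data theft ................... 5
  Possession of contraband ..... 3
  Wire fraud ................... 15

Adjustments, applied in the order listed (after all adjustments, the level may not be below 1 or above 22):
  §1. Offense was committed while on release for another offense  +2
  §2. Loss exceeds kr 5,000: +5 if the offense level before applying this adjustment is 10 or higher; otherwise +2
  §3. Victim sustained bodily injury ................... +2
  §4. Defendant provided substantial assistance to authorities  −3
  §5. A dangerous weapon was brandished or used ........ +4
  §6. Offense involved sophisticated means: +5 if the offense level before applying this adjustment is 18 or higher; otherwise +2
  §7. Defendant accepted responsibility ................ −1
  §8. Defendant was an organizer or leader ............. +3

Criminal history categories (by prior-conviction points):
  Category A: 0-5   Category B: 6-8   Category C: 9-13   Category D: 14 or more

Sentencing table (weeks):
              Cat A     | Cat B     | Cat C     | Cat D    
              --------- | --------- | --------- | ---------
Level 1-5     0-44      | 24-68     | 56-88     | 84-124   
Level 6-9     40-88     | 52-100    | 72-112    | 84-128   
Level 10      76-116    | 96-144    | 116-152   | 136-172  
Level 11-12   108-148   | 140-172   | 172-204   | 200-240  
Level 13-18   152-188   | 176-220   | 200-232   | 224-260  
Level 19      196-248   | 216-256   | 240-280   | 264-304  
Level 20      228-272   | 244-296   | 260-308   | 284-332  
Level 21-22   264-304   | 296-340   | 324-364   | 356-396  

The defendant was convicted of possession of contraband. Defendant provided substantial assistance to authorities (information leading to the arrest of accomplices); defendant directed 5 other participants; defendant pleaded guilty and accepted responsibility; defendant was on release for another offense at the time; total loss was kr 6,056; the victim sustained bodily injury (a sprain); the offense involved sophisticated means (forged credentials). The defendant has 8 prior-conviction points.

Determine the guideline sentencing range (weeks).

Base offense level for possession of contraband: 3.
§1 applies: 3 + 2 = 5.
§2 applies (level before this adjustment is 5 < 10, so +2): 5 + 2 = 7.
§3 applies: 7 + 2 = 9.
§4 applies: 9 − 3 = 6.
§6 applies (level before this adjustment is 6 < 18, so +2): 6 + 2 = 8.
§7 applies: 8 − 1 = 7.
§8 applies: 7 + 3 = 10.
Final offense level: 10.
Criminal history: 8 prior points → Category B (6-8).
Level 10 falls in the 10 band.
Grid: Level 10 × Category B = 96-144 weeks.

96-144 weeks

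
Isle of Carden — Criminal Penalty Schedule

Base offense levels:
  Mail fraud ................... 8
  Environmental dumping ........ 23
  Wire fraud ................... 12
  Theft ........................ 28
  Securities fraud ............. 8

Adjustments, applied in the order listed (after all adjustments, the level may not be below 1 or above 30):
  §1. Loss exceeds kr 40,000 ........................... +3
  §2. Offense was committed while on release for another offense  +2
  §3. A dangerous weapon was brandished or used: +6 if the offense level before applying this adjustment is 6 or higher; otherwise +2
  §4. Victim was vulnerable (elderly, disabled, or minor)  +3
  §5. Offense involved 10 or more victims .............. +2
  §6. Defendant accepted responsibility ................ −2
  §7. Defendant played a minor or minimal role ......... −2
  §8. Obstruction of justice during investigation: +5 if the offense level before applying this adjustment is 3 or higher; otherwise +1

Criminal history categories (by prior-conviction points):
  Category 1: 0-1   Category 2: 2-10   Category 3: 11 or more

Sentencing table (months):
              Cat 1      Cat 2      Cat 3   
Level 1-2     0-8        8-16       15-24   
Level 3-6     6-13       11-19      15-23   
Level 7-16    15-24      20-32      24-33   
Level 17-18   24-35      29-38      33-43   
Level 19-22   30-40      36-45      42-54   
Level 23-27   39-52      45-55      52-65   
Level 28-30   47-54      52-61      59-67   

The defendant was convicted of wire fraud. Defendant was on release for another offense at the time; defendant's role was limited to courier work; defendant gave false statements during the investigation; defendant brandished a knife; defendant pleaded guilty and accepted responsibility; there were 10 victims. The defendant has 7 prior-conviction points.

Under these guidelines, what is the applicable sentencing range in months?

Base offense level for wire fraud: 12.
§1 does not apply.
§2 applies: 12 + 2 = 14.
§3 applies (level before this adjustment is 14 ≥ 6, so +6): 14 + 6 = 20.
§5 applies: 20 + 2 = 22.
§6 applies: 22 − 2 = 20.
§7 applies: 20 − 2 = 18.
§8 applies (level before this adjustment is 18 ≥ 3, so +5): 18 + 5 = 23.
Final offense level: 23.
Criminal history: 7 prior points → Category 2 (2-10).
Level 23 falls in the 23-27 band.
Grid: Level 23-27 × Category 2 = 45-55 months.

45-55 months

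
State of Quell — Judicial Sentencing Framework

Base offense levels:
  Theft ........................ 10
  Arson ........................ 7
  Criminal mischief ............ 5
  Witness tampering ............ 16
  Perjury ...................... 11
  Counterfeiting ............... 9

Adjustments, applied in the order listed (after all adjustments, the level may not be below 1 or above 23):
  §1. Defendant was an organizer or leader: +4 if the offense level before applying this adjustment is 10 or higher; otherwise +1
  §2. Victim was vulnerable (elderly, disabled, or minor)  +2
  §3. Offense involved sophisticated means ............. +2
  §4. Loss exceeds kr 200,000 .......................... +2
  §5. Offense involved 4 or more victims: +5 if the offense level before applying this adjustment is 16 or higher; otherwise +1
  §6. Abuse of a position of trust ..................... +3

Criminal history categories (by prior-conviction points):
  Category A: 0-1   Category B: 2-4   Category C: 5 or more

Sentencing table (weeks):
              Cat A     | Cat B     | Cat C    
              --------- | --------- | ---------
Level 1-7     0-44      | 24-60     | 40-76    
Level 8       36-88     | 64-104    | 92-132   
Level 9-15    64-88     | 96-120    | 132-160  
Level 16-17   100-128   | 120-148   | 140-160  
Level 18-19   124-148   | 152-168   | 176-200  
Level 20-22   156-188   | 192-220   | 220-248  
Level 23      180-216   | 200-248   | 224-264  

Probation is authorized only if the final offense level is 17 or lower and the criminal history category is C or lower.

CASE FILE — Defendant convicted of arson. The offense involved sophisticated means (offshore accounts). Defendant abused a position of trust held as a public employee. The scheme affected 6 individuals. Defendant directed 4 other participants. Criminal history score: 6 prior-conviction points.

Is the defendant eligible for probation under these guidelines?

Yes

Base offense level for arson: 7.
§1 applies (level before this adjustment is 7 < 10, so +1): 7 + 1 = 8.
§2 does not apply.
§3 applies: 8 + 2 = 10.
§4 does not apply.
§5 applies (level before this adjustment is 10 < 16, so +1): 10 + 1 = 11.
§6 applies: 11 + 3 = 14.
Final offense level: 14.
Criminal history: 6 prior points → Category C (5+).
Level 14 falls in the 9-15 band.
Grid: Level 9-15 × Category C = 132-160 weeks.
Probation check: level 14 ≤ 17 and category C ≤ C → eligible.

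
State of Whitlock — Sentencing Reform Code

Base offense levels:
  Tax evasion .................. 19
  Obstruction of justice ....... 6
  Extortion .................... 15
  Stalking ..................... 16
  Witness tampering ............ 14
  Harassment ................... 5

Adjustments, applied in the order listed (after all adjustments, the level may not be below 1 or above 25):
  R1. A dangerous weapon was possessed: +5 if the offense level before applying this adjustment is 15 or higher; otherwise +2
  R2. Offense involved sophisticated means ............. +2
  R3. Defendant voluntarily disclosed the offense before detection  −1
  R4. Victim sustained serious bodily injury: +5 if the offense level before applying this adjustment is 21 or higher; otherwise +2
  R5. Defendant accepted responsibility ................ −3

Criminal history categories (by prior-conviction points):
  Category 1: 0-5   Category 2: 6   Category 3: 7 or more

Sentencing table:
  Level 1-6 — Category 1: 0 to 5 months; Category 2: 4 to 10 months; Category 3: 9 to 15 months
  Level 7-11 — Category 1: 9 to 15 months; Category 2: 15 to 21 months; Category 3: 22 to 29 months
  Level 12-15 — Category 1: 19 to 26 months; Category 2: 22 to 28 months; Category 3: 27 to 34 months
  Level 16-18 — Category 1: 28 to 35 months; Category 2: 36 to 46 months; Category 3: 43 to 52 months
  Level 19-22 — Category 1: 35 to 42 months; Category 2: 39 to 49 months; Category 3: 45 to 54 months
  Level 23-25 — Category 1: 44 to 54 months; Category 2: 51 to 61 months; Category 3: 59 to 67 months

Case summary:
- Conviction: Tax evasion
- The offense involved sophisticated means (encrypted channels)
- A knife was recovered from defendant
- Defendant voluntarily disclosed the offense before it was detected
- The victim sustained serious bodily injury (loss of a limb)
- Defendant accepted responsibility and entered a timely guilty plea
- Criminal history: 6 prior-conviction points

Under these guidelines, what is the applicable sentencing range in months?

51-61 months

Base offense level for tax evasion: 19.
R1 applies (level before this adjustment is 19 ≥ 15, so +5): 19 + 5 = 24.
R2 applies: 24 + 2 = 26.
R3 applies: 26 − 1 = 25.
R4 applies (level before this adjustment is 25 ≥ 21, so +5): 25 + 5 = 30.
R5 applies: 30 − 3 = 27.
Level 27 exceeds the maximum of 25; capped at 25.
Final offense level: 25.
Criminal history: 6 prior points → Category 2 (6).
Level 25 falls in the 23-25 band.
Grid: Level 23-25 × Category 2 = 51-61 months.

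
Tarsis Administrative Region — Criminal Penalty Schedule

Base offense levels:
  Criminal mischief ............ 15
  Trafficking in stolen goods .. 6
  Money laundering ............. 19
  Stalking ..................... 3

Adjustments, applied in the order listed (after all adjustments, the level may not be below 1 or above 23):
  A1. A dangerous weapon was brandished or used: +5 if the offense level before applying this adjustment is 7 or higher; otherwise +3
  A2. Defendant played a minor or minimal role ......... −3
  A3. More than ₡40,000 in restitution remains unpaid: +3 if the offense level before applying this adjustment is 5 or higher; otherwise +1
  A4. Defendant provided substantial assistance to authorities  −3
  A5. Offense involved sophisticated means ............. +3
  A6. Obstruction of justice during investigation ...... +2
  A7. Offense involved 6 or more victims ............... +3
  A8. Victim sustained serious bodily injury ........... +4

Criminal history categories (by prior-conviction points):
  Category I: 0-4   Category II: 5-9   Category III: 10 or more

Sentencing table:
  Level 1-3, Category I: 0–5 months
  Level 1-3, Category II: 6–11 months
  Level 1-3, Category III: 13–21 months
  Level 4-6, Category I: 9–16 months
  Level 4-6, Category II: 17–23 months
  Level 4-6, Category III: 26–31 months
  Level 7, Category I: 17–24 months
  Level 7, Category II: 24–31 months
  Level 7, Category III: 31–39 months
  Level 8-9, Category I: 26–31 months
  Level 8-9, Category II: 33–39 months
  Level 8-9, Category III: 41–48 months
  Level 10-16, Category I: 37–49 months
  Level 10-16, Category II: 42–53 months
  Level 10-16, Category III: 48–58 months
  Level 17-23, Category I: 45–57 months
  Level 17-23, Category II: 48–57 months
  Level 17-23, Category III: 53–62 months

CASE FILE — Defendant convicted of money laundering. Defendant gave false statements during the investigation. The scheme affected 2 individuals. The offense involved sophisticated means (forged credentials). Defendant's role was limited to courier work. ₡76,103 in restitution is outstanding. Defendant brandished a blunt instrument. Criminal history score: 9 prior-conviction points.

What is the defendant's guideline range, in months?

Base offense level for money laundering: 19.
A1 applies (level before this adjustment is 19 ≥ 7, so +5): 19 + 5 = 24.
A2 applies: 24 − 3 = 21.
A3 applies (level before this adjustment is 21 ≥ 5, so +3): 21 + 3 = 24.
A4 does not apply.
A5 applies: 24 + 3 = 27.
A6 applies: 27 + 2 = 29.
A7 does not apply.
Level 29 exceeds the maximum of 23; capped at 23.
Final offense level: 23.
Criminal history: 9 prior points → Category II (5-9).
Level 23 falls in the 17-23 band.
Grid: Level 17-23 × Category II = 48-57 months.

48-57 months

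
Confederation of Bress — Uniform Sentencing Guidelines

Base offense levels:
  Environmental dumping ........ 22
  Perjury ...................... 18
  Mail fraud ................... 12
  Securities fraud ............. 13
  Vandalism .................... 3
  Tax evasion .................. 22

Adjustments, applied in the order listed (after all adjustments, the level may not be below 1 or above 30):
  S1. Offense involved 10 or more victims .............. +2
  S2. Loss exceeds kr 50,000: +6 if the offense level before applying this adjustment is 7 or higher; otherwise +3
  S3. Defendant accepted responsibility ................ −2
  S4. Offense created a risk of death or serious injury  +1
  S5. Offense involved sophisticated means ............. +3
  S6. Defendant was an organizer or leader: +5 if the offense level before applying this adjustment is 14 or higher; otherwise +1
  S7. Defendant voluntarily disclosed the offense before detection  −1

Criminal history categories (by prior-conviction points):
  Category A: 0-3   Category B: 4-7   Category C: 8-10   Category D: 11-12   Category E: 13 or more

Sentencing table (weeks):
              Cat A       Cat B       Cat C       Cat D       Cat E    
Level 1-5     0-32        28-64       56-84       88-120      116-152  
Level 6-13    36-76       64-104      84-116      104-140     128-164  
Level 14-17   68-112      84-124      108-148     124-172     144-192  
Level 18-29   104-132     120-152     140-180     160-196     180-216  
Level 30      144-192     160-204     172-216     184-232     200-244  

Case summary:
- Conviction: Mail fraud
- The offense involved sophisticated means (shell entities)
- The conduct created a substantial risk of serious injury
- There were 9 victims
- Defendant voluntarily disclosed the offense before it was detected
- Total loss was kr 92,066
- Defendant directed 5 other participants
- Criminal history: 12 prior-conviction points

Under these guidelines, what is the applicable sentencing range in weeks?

160-196 weeks

Base offense level for mail fraud: 12.
S2 applies (level before this adjustment is 12 ≥ 7, so +6): 12 + 6 = 18.
S4 applies: 18 + 1 = 19.
S5 applies: 19 + 3 = 22.
S6 applies (level before this adjustment is 22 ≥ 14, so +5): 22 + 5 = 27.
S7 applies: 27 − 1 = 26.
Final offense level: 26.
Criminal history: 12 prior points → Category D (11-12).
Level 26 falls in the 18-29 band.
Grid: Level 18-29 × Category D = 160-196 weeks.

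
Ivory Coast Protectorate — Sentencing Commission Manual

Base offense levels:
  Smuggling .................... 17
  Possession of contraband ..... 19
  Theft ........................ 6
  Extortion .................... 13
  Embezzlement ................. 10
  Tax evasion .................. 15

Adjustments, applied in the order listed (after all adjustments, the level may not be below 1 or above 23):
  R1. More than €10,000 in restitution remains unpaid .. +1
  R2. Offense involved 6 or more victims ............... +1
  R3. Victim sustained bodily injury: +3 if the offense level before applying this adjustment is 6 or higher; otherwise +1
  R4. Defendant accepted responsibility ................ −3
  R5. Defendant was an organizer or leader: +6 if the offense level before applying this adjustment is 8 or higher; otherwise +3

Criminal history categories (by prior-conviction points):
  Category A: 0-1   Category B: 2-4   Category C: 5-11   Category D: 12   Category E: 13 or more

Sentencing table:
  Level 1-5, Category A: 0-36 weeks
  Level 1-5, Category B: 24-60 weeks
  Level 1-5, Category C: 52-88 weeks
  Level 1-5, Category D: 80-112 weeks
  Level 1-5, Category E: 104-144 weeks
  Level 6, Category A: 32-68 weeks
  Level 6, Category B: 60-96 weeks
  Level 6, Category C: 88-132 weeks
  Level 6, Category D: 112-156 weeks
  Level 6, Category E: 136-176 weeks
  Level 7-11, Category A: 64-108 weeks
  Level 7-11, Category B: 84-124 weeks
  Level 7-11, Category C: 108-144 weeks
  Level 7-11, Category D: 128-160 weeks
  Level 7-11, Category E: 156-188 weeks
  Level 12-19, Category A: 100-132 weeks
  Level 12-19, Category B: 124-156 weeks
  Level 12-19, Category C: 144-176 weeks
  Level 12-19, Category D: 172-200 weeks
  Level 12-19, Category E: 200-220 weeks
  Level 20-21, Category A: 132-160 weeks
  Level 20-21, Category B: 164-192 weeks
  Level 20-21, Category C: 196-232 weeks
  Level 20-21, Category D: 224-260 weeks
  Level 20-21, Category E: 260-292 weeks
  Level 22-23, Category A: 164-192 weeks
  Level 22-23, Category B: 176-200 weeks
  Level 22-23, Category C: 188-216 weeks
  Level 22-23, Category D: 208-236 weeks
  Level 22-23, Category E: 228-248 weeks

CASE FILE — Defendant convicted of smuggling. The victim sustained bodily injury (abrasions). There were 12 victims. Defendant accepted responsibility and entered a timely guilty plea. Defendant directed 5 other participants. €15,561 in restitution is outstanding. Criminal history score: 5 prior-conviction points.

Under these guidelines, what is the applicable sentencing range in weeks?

188-216 weeks

Base offense level for smuggling: 17.
R1 applies: 17 + 1 = 18.
R2 applies: 18 + 1 = 19.
R3 applies (level before this adjustment is 19 ≥ 6, so +3): 19 + 3 = 22.
R4 applies: 22 − 3 = 19.
R5 applies (level before this adjustment is 19 ≥ 8, so +6): 19 + 6 = 25.
Level 25 exceeds the maximum of 23; capped at 23.
Final offense level: 23.
Criminal history: 5 prior points → Category C (5-11).
Level 23 falls in the 22-23 band.
Grid: Level 22-23 × Category C = 188-216 weeks.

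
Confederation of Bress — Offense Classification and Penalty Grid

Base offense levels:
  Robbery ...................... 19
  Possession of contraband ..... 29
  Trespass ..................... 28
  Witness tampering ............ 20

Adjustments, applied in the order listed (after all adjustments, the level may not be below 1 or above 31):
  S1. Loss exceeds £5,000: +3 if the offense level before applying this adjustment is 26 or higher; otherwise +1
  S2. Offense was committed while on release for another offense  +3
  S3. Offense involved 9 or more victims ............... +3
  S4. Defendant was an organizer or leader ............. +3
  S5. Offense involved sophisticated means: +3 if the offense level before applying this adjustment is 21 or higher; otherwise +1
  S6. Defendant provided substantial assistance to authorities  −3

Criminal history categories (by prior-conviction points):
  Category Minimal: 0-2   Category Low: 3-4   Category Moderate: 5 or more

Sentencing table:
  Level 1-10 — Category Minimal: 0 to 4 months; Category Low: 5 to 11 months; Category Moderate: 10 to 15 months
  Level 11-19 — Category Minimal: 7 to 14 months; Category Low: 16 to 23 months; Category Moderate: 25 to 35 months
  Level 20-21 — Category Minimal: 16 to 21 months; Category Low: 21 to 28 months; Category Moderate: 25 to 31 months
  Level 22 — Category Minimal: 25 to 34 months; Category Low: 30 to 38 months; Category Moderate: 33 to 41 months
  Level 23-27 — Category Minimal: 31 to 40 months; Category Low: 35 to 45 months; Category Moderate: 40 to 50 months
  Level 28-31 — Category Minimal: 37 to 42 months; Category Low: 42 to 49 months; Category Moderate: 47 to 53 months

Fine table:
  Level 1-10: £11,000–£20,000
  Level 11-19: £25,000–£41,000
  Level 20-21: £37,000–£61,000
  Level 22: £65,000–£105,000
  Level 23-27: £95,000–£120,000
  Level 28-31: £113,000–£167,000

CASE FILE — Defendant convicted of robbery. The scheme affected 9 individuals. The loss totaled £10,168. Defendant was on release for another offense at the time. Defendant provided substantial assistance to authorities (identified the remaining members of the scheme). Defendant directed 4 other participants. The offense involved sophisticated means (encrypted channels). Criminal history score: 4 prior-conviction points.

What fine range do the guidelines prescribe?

£113,000–£167,000

Base offense level for robbery: 19.
S1 applies (level before this adjustment is 19 < 26, so +1): 19 + 1 = 20.
S2 applies: 20 + 3 = 23.
S3 applies: 23 + 3 = 26.
S4 applies: 26 + 3 = 29.
S5 applies (level before this adjustment is 29 ≥ 21, so +3): 29 + 3 = 32.
S6 applies: 32 − 3 = 29.
Final offense level: 29.
Level 29 falls in the 28-31 band.
Fine table: Level 28-31 → £113,000–£167,000.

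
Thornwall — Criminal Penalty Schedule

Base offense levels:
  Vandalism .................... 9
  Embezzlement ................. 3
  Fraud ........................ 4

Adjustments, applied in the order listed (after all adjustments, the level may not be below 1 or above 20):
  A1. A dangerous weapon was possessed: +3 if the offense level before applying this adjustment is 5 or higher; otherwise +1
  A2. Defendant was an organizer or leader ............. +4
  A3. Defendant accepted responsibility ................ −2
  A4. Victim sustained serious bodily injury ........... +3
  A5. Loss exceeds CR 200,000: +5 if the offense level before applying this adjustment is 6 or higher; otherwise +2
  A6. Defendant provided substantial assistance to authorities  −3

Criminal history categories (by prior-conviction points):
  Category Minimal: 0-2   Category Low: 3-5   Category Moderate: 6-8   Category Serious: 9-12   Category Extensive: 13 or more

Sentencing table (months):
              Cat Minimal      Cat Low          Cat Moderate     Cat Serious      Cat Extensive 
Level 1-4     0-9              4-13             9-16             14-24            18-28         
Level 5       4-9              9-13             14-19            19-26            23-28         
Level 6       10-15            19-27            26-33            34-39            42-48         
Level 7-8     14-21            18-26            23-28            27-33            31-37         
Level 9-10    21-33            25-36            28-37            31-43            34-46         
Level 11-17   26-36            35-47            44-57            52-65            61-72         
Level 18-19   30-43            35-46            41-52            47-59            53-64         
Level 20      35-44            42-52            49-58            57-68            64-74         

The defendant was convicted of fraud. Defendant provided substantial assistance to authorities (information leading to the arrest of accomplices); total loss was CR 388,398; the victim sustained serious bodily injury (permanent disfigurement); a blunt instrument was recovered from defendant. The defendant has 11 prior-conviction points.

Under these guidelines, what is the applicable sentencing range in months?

31-43 months

Base offense level for fraud: 4.
A1 applies (level before this adjustment is 4 < 5, so +1): 4 + 1 = 5.
A3 does not apply.
A4 applies: 5 + 3 = 8.
A5 applies (level before this adjustment is 8 ≥ 6, so +5): 8 + 5 = 13.
A6 applies: 13 − 3 = 10.
Final offense level: 10.
Criminal history: 11 prior points → Category Serious (9-12).
Level 10 falls in the 9-10 band.
Grid: Level 9-10 × Category Serious = 31-43 months.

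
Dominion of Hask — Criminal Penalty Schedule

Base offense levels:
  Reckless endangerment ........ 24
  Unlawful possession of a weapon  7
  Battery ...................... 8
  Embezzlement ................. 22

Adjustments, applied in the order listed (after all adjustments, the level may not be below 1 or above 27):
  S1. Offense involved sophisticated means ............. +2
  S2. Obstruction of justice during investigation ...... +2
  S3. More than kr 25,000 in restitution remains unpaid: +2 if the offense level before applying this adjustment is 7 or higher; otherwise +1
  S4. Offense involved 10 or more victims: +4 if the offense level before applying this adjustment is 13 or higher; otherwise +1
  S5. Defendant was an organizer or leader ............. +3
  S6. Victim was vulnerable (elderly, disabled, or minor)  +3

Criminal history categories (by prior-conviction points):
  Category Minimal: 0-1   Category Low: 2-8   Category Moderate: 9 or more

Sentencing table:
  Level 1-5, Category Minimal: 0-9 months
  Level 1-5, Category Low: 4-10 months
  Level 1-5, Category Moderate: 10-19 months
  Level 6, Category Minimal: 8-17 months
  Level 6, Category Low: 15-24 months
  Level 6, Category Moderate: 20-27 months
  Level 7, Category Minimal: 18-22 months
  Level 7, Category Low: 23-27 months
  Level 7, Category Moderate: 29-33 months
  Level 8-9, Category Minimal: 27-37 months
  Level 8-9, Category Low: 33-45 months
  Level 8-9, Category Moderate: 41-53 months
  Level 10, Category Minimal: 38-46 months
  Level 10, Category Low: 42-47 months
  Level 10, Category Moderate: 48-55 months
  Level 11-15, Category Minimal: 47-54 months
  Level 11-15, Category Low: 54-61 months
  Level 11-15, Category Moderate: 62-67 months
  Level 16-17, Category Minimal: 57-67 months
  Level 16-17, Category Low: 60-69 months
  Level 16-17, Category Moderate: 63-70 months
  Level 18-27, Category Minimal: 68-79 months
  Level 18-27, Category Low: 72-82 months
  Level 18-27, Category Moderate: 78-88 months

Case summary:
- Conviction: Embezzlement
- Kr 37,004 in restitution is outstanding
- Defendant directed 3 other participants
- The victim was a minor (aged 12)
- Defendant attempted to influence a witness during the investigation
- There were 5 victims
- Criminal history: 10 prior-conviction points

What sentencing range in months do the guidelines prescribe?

Base offense level for embezzlement: 22.
S2 applies: 22 + 2 = 24.
S3 applies (level before this adjustment is 24 ≥ 7, so +2): 24 + 2 = 26.
S5 applies: 26 + 3 = 29.
S6 applies: 29 + 3 = 32.
Level 32 exceeds the maximum of 27; capped at 27.
Final offense level: 27.
Criminal history: 10 prior points → Category Moderate (9+).
Level 27 falls in the 18-27 band.
Grid: Level 18-27 × Category Moderate = 78-88 months.

78-88 months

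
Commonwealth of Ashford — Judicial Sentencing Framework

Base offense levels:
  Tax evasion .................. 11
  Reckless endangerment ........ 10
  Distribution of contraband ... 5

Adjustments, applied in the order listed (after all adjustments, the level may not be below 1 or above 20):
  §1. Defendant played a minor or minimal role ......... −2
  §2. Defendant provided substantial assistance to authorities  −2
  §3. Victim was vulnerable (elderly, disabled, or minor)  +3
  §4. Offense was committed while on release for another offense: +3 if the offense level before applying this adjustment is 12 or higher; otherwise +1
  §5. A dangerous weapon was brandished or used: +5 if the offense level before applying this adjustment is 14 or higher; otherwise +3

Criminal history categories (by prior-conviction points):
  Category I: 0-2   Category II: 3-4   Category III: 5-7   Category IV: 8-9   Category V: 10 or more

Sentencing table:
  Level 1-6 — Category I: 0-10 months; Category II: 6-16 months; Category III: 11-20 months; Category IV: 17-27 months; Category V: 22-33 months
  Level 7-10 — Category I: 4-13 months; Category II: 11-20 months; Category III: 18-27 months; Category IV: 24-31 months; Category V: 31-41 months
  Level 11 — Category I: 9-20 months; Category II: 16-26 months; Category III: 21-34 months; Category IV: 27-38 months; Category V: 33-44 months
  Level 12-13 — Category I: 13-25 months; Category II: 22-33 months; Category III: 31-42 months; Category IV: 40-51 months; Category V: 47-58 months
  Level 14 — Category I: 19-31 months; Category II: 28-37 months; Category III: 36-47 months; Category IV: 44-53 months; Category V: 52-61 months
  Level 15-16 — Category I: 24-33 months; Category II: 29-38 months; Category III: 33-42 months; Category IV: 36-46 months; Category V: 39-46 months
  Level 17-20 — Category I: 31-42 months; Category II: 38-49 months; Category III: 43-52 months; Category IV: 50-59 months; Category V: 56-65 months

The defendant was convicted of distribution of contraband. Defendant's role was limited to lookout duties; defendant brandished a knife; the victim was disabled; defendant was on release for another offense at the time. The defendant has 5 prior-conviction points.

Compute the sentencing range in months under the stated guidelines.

18-27 months

Base offense level for distribution of contraband: 5.
§1 applies: 5 − 2 = 3.
§2 does not apply.
§3 applies: 3 + 3 = 6.
§4 applies (level before this adjustment is 6 < 12, so +1): 6 + 1 = 7.
§5 applies (level before this adjustment is 7 < 14, so +3): 7 + 3 = 10.
Final offense level: 10.
Criminal history: 5 prior points → Category III (5-7).
Level 10 falls in the 7-10 band.
Grid: Level 7-10 × Category III = 18-27 months.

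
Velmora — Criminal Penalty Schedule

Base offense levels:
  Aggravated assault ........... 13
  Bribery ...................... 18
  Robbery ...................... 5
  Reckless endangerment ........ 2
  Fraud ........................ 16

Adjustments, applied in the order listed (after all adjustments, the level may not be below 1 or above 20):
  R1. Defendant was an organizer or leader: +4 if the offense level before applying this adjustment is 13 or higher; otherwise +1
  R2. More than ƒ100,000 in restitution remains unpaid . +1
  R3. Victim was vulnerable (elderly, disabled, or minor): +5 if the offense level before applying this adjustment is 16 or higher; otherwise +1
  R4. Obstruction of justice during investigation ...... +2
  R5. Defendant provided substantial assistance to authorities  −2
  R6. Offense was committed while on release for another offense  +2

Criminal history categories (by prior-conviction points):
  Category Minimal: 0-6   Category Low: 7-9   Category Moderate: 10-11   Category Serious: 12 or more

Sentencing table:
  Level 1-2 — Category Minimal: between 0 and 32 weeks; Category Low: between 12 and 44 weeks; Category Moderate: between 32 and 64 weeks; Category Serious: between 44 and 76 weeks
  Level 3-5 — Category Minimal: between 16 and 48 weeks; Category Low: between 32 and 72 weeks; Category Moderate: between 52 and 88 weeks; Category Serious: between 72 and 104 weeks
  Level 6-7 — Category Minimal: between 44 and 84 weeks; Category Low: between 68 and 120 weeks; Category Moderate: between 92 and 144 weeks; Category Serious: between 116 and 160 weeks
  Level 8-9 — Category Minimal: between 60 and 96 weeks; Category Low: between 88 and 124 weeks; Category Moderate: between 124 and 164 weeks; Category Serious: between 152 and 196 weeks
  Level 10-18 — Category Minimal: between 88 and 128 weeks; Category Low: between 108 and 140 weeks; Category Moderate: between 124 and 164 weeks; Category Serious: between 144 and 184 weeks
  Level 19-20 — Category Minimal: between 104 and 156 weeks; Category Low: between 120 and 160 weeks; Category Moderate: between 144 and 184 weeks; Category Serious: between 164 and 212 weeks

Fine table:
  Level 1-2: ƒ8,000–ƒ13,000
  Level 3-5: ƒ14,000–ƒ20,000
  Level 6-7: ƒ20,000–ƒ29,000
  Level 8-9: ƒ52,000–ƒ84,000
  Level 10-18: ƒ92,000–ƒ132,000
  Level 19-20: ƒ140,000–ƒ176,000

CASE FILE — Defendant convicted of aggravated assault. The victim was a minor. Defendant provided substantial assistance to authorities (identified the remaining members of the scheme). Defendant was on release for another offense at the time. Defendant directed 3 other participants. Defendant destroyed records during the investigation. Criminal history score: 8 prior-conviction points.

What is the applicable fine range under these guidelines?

ƒ140,000–ƒ176,000

Base offense level for aggravated assault: 13.
R1 applies (level before this adjustment is 13 ≥ 13, so +4): 13 + 4 = 17.
R3 applies (level before this adjustment is 17 ≥ 16, so +5): 17 + 5 = 22.
R4 applies: 22 + 2 = 24.
R5 applies: 24 − 2 = 22.
R6 applies: 22 + 2 = 24.
Level 24 exceeds the maximum of 20; capped at 20.
Final offense level: 20.
Level 20 falls in the 19-20 band.
Fine table: Level 19-20 → ƒ140,000–ƒ176,000.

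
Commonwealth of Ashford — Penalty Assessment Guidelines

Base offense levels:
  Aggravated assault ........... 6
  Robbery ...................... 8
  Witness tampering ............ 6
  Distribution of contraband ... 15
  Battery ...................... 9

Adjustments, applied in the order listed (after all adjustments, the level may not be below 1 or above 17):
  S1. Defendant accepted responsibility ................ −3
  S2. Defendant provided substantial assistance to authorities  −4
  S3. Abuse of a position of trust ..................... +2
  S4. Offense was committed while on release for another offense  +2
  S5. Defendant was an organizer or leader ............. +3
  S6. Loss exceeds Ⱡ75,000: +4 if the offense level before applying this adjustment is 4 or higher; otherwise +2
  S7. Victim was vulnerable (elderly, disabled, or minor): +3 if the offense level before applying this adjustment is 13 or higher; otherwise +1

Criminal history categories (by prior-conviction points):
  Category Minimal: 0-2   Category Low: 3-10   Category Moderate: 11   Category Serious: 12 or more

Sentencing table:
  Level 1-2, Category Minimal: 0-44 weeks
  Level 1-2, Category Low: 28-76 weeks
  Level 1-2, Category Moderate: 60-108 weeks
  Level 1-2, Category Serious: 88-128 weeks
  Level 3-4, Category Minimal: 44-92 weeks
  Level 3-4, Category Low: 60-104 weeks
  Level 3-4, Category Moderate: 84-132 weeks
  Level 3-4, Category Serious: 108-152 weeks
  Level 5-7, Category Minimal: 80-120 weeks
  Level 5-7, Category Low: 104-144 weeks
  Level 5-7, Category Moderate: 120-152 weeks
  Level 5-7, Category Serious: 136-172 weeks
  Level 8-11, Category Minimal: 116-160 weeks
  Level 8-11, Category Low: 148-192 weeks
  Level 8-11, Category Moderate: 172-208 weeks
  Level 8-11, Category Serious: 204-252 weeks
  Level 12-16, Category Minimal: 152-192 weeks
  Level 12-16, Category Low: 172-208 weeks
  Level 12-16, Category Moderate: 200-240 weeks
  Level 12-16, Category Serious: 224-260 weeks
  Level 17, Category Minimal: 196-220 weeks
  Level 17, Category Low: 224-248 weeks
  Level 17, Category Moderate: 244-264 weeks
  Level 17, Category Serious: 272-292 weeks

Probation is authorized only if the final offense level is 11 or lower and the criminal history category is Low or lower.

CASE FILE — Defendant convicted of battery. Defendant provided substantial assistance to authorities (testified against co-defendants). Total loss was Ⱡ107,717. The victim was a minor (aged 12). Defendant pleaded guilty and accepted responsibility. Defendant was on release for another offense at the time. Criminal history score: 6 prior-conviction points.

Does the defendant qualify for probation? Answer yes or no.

Base offense level for battery: 9.
S1 applies: 9 − 3 = 6.
S2 applies: 6 − 4 = 2.
S3 does not apply.
S4 applies: 2 + 2 = 4.
S6 applies (level before this adjustment is 4 ≥ 4, so +4): 4 + 4 = 8.
S7 applies (level before this adjustment is 8 < 13, so +1): 8 + 1 = 9.
Final offense level: 9.
Criminal history: 6 prior points → Category Low (3-10).
Level 9 falls in the 8-11 band.
Grid: Level 8-11 × Category Low = 148-192 weeks.
Probation check: level 9 ≤ 11 and category Low ≤ Low → eligible.

Yes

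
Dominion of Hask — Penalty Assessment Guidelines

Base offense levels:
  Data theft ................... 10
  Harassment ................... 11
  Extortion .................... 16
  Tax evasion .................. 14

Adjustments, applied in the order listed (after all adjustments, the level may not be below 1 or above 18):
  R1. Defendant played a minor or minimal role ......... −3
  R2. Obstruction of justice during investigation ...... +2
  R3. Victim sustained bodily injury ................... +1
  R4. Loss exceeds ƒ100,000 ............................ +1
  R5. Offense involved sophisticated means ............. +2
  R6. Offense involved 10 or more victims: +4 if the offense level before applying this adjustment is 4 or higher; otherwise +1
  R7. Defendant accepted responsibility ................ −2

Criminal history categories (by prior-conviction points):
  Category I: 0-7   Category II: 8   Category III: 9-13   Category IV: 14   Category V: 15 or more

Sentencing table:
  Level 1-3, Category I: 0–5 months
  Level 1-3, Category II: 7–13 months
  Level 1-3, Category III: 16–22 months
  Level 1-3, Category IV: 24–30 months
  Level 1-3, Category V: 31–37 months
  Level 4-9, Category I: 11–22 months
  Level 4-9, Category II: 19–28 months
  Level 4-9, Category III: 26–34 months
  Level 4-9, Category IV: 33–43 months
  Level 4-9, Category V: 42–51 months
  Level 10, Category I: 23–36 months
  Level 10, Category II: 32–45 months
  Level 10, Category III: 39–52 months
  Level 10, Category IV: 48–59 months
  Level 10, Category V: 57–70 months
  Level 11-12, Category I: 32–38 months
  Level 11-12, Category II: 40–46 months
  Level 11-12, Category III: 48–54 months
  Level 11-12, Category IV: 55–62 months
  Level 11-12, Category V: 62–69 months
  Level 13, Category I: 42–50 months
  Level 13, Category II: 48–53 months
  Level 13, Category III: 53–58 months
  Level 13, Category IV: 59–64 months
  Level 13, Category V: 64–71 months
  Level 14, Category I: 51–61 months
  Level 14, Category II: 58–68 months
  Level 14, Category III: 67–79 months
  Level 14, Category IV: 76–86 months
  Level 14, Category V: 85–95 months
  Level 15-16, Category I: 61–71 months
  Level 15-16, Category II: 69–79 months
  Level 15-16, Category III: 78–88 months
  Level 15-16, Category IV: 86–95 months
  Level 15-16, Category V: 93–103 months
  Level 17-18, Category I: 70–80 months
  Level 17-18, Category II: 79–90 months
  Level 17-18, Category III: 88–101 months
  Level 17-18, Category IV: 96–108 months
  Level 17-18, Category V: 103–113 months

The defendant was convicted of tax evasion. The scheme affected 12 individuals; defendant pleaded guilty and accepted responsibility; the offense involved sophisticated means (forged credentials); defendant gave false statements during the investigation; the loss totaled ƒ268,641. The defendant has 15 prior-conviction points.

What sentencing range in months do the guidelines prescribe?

103-113 months

Base offense level for tax evasion: 14.
R1 does not apply.
R2 applies: 14 + 2 = 16.
R3 does not apply.
R4 applies: 16 + 1 = 17.
R5 applies: 17 + 2 = 19.
R6 applies (level before this adjustment is 19 ≥ 4, so +4): 19 + 4 = 23.
R7 applies: 23 − 2 = 21.
Level 21 exceeds the maximum of 18; capped at 18.
Final offense level: 18.
Criminal history: 15 prior points → Category V (15+).
Level 18 falls in the 17-18 band.
Grid: Level 17-18 × Category V = 103-113 months.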